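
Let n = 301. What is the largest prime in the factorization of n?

43

301 = 7 · 43
43 is prime.
So 301 = 7 · 43; the largest prime factor is 43.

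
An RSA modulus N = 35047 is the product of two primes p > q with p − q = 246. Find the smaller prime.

101

Since p = q + 246, we have 35047 = q(q + 246), so q² + 246q − 35047 = 0.
Discriminant: 246² + 4·35047 = 60516 + 140188 = 200704; √200704 = 448.
q = (−246 + 448)/2 = 101, and p = q + 246 = 347.
Check: 101 · 347 = 35047.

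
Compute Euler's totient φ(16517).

16236

Factor: 16517 = 83 · 199.
φ(16517) = (83−1) · (199−1) = 82 · 198 = 16236.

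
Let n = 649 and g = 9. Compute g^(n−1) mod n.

454

9^1 ≡ 9 (mod 649)
9^2 ≡ 9^2 = 81 ≡ 81 (mod 649)
9^4 ≡ 81^2 = 6561 ≡ 71 (mod 649)
9^8 ≡ 71^2 = 5041 ≡ 498 (mod 649)
9^16 ≡ 498^2 = 248004 ≡ 86 (mod 649)
9^32 ≡ 86^2 = 7396 ≡ 257 (mod 649)
9^64 ≡ 257^2 = 66049 ≡ 500 (mod 649)
9^128 ≡ 500^2 = 250000 ≡ 135 (mod 649)
9^256 ≡ 135^2 = 18225 ≡ 53 (mod 649)
9^512 ≡ 53^2 = 2809 ≡ 213 (mod 649)
648 = 512 + 128 + 8 in binary powers of 2.
So 9^648 ≡ 213 · 135 · 498 ≡ 454 (mod 649).
Since 454 ≠ 1, base 9 is a Fermat witness: 649 is composite.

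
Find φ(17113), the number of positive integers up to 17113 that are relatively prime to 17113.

Factor: 17113 = 109 · 157.
φ(17113) = (109−1) · (157−1) = 108 · 156 = 16848.

16848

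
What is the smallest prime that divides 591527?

591527 is odd.
Digit sum 29, not divisible by 3.
Ends in 7: not divisible by 5.
7: 591527 = 7·84503 + 6
11: 591527 = 11·53775 + 2
13: 591527 = 13·45502 + 1
17: 591527 = 17·34795 + 12
19: 591527 = 19·31133

19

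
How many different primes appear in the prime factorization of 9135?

4

9135 = 3^2 · 1015
1015 = 5 · 203
203 = 7 · 29
9135 = 3^2 · 5 · 7 · 29, which has 4 distinct prime factors.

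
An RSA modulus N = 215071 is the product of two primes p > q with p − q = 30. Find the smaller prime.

Since p = q + 30, we have 215071 = q(q + 30), so q² + 30q − 215071 = 0.
Discriminant: 30² + 4·215071 = 900 + 860284 = 861184; √861184 = 928.
q = (−30 + 928)/2 = 449, and p = q + 30 = 479.
Check: 449 · 479 = 215071.

449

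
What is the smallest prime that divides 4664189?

4664189 is odd.
Digit sum 38, not divisible by 3.
Ends in 9: not divisible by 5.
7: 4664189 = 7·666312 + 5
11: 4664189 = 11·424017 + 2
13: 4664189 = 13·358783 + 10
17: 4664189 = 17·274364 + 1
19: 4664189 = 19·245483 + 12
23: 4664189 = 23·202790 + 19
29: 4664189 = 29·160834 + 3
31: 4664189 = 31·150457 + 22
37: 4664189 = 37·126059 + 6
41: 4664189 = 41·113760 + 29
43: 4664189 = 43·108469 + 22
47: 4664189 = 47·99238 + 3
53: 4664189 = 53·88003 + 30
59: 4664189 = 59·79054 + 3
61: 4664189 = 61·76462 + 7
67: 4664189 = 67·69614 + 51
71: 4664189 = 71·65692 + 57
73: 4664189 = 73·63893

73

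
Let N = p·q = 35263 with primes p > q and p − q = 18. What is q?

Since p = q + 18, we have 35263 = q(q + 18), so q² + 18q − 35263 = 0.
Discriminant: 18² + 4·35263 = 324 + 141052 = 141376; √141376 = 376.
q = (−18 + 376)/2 = 179, and p = q + 18 = 197.
Check: 179 · 197 = 35263.

179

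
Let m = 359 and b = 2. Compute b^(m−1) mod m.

1

2^1 ≡ 2 (mod 359)
2^2 ≡ 2^2 = 4 ≡ 4 (mod 359)
2^4 ≡ 4^2 = 16 ≡ 16 (mod 359)
2^8 ≡ 16^2 = 256 ≡ 256 (mod 359)
2^16 ≡ 256^2 = 65536 ≡ 198 (mod 359)
2^32 ≡ 198^2 = 39204 ≡ 73 (mod 359)
2^64 ≡ 73^2 = 5329 ≡ 303 (mod 359)
2^128 ≡ 303^2 = 91809 ≡ 264 (mod 359)
2^256 ≡ 264^2 = 69696 ≡ 50 (mod 359)
358 = 256 + 64 + 32 + 4 + 2 in binary powers of 2.
So 2^358 ≡ 50 · 303 · 73 · 16 · 4 ≡ 1 (mod 359).
Since the result is 1, base 2 gives no evidence that 359 is composite.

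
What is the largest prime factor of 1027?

79

1027 = 13 · 79
79 is prime.
So 1027 = 13 · 79; the largest prime factor is 79.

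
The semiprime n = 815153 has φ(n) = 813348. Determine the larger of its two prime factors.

φ(n) = (p−1)(q−1) = n − (p+q) + 1, so p + q = 815153 − 813348 + 1 = 1806.
p and q are the roots of t² − 1806t + 815153 = 0.
Discriminant: 1806² − 4·815153 = 3261636 − 3260612 = 1024; √1024 = 32.
q = (1806 − 32)/2 = 887, p = (1806 + 32)/2 = 919.
Check: 887 · 919 = 815153.

919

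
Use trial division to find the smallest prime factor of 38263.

38263 is odd.
Digit sum 22, not divisible by 3.
Ends in 3: not divisible by 5.
7: 38263 = 7·5466 + 1
11: 38263 = 11·3478 + 5
13: 38263 = 13·2943 + 4
17: 38263 = 17·2250 + 13
19: 38263 = 19·2013 + 16
23: 38263 = 23·1663 + 14
29: 38263 = 29·1319 + 12
31: 38263 = 31·1234 + 9
37: 38263 = 37·1034 + 5
41: 38263 = 41·933 + 10
43: 38263 = 43·889 + 36
47: 38263 = 47·814 + 5
53: 38263 = 53·721 + 50
59: 38263 = 59·648 + 31
61: 38263 = 61·627 + 16
67: 38263 = 67·571 + 6
71: 38263 = 71·538 + 65
73: 38263 = 73·524 + 11
79: 38263 = 79·484 + 27
83: 38263 = 83·461

83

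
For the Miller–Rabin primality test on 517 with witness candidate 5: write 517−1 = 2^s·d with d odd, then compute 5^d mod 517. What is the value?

20

517 − 1 = 516 = 2^2 · 129, so d = 129.
5^1 ≡ 5 (mod 517)
5^2 ≡ 5^2 = 25 ≡ 25 (mod 517)
5^4 ≡ 25^2 = 625 ≡ 108 (mod 517)
5^8 ≡ 108^2 = 11664 ≡ 290 (mod 517)
5^16 ≡ 290^2 = 84100 ≡ 346 (mod 517)
5^32 ≡ 346^2 = 119716 ≡ 289 (mod 517)
5^64 ≡ 289^2 = 83521 ≡ 284 (mod 517)
5^128 ≡ 284^2 = 80656 ≡ 4 (mod 517)
129 = 128 + 1 in binary powers of 2.
So 5^129 ≡ 4 · 5 ≡ 20 (mod 517).
Squaring chain: 20 → 400; never reaches −1, so base 5 is a Miller–Rabin witness that 517 is composite.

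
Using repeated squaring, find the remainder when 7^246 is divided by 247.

77

7^1 ≡ 7 (mod 247)
7^2 ≡ 7^2 = 49 ≡ 49 (mod 247)
7^4 ≡ 49^2 = 2401 ≡ 178 (mod 247)
7^8 ≡ 178^2 = 31684 ≡ 68 (mod 247)
7^16 ≡ 68^2 = 4624 ≡ 178 (mod 247)
7^32 ≡ 178^2 = 31684 ≡ 68 (mod 247)
7^64 ≡ 68^2 = 4624 ≡ 178 (mod 247)
7^128 ≡ 178^2 = 31684 ≡ 68 (mod 247)
246 = 128 + 64 + 32 + 16 + 4 + 2 in binary powers of 2.
So 7^246 ≡ 68 · 178 · 68 · 178 · 178 · 49 ≡ 77 (mod 247).
Since 77 ≠ 1, base 7 is a Fermat witness: 247 is composite.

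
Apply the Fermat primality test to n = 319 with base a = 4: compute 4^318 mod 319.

284

4^1 ≡ 4 (mod 319)
4^2 ≡ 4^2 = 16 ≡ 16 (mod 319)
4^4 ≡ 16^2 = 256 ≡ 256 (mod 319)
4^8 ≡ 256^2 = 65536 ≡ 141 (mod 319)
4^16 ≡ 141^2 = 19881 ≡ 103 (mod 319)
4^32 ≡ 103^2 = 10609 ≡ 82 (mod 319)
4^64 ≡ 82^2 = 6724 ≡ 25 (mod 319)
4^128 ≡ 25^2 = 625 ≡ 306 (mod 319)
4^256 ≡ 306^2 = 93636 ≡ 169 (mod 319)
318 = 256 + 32 + 16 + 8 + 4 + 2 in binary powers of 2.
So 4^318 ≡ 169 · 82 · 103 · 141 · 256 · 16 ≡ 284 (mod 319).
Since 284 ≠ 1, base 4 is a Fermat witness: 319 is composite.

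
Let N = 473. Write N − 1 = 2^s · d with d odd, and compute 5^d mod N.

372

473 − 1 = 472 = 2^3 · 59, so d = 59.
5^1 ≡ 5 (mod 473)
5^2 ≡ 5^2 = 25 ≡ 25 (mod 473)
5^4 ≡ 25^2 = 625 ≡ 152 (mod 473)
5^8 ≡ 152^2 = 23104 ≡ 400 (mod 473)
5^16 ≡ 400^2 = 160000 ≡ 126 (mod 473)
5^32 ≡ 126^2 = 15876 ≡ 267 (mod 473)
59 = 32 + 16 + 8 + 2 + 1 in binary powers of 2.
So 5^59 ≡ 267 · 126 · 400 · 25 · 5 ≡ 372 (mod 473).
Squaring chain: 372 → 268 → 401; never reaches −1, so base 5 is a Miller–Rabin witness that 473 is composite.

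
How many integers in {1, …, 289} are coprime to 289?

Factor: 289 = 17^2.
φ(289) = 17^1·(17−1) = 272.

272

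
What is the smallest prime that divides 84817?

84817 is odd.
Digit sum 28, not divisible by 3.
Ends in 7: not divisible by 5.
7: 84817 = 7·12116 + 5
11: 84817 = 11·7710 + 7
13: 84817 = 13·6524 + 5
17: 84817 = 17·4989 + 4
19: 84817 = 19·4464 + 1
23: 84817 = 23·3687 + 16
29: 84817 = 29·2924 + 21
31: 84817 = 31·2736 + 1
37: 84817 = 37·2292 + 13
41: 84817 = 41·2068 + 29
43: 84817 = 43·1972 + 21
47: 84817 = 47·1804 + 29
53: 84817 = 53·1600 + 17
59: 84817 = 59·1437 + 34
61: 84817 = 61·1390 + 27
67: 84817 = 67·1265 + 62
71: 84817 = 71·1194 + 43
73: 84817 = 73·1161 + 64
79: 84817 = 79·1073 + 50
83: 84817 = 83·1021 + 74
89: 84817 = 89·953

89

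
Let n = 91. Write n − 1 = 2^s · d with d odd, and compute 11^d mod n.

8

91 − 1 = 90 = 2^1 · 45, so d = 45.
11^1 ≡ 11 (mod 91)
11^2 ≡ 11^2 = 121 ≡ 30 (mod 91)
11^4 ≡ 30^2 = 900 ≡ 81 (mod 91)
11^8 ≡ 81^2 = 6561 ≡ 9 (mod 91)
11^16 ≡ 9^2 = 81 ≡ 81 (mod 91)
11^32 ≡ 81^2 = 6561 ≡ 9 (mod 91)
45 = 32 + 8 + 4 + 1 in binary powers of 2.
So 11^45 ≡ 9 · 9 · 81 · 11 ≡ 8 (mod 91).
Squaring chain: 8; never reaches −1, so base 11 is a Miller–Rabin witness that 91 is composite.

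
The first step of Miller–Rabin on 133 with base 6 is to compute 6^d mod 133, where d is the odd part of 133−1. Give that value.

125

133 − 1 = 132 = 2^2 · 33, so d = 33.
6^1 ≡ 6 (mod 133)
6^2 ≡ 6^2 = 36 ≡ 36 (mod 133)
6^4 ≡ 36^2 = 1296 ≡ 99 (mod 133)
6^8 ≡ 99^2 = 9801 ≡ 92 (mod 133)
6^16 ≡ 92^2 = 8464 ≡ 85 (mod 133)
6^32 ≡ 85^2 = 7225 ≡ 43 (mod 133)
33 = 32 + 1 in binary powers of 2.
So 6^33 ≡ 43 · 6 ≡ 125 (mod 133).
Squaring chain: 125 → 64; never reaches −1, so base 6 is a Miller–Rabin witness that 133 is composite.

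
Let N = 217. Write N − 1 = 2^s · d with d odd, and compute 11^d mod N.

217 − 1 = 216 = 2^3 · 27, so d = 27.
11^1 ≡ 11 (mod 217)
11^2 ≡ 11^2 = 121 ≡ 121 (mod 217)
11^4 ≡ 121^2 = 14641 ≡ 102 (mod 217)
11^8 ≡ 102^2 = 10404 ≡ 205 (mod 217)
11^16 ≡ 205^2 = 42025 ≡ 144 (mod 217)
27 = 16 + 8 + 2 + 1 in binary powers of 2.
So 11^27 ≡ 144 · 205 · 121 · 11 ≡ 15 (mod 217).
Squaring chain: 15 → 8 → 64; never reaches −1, so base 11 is a Miller–Rabin witness that 217 is composite.

15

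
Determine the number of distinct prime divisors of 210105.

210105 = 3^2 · 23345
23345 = 5 · 4669
4669 = 7 · 667
667 = 23 · 29
210105 = 3^2 · 5 · 7 · 23 · 29, which has 5 distinct prime factors.

5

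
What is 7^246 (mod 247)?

7^1 ≡ 7 (mod 247)
7^2 ≡ 7^2 = 49 ≡ 49 (mod 247)
7^4 ≡ 49^2 = 2401 ≡ 178 (mod 247)
7^8 ≡ 178^2 = 31684 ≡ 68 (mod 247)
7^16 ≡ 68^2 = 4624 ≡ 178 (mod 247)
7^32 ≡ 178^2 = 31684 ≡ 68 (mod 247)
7^64 ≡ 68^2 = 4624 ≡ 178 (mod 247)
7^128 ≡ 178^2 = 31684 ≡ 68 (mod 247)
246 = 128 + 64 + 32 + 16 + 4 + 2 in binary powers of 2.
So 7^246 ≡ 68 · 178 · 68 · 178 · 178 · 49 ≡ 77 (mod 247).
Since 77 ≠ 1, base 7 is a Fermat witness: 247 is composite.

77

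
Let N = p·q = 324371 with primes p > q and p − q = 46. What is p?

593

Since p = q + 46, we have 324371 = q(q + 46), so q² + 46q − 324371 = 0.
Discriminant: 46² + 4·324371 = 2116 + 1297484 = 1299600; √1299600 = 1140.
q = (−46 + 1140)/2 = 547, and p = q + 46 = 593.
Check: 547 · 593 = 324371.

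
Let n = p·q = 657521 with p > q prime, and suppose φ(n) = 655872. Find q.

673

φ(n) = (p−1)(q−1) = n − (p+q) + 1, so p + q = 657521 − 655872 + 1 = 1650.
p and q are the roots of t² − 1650t + 657521 = 0.
Discriminant: 1650² − 4·657521 = 2722500 − 2630084 = 92416; √92416 = 304.
q = (1650 − 304)/2 = 673, p = (1650 + 304)/2 = 977.
Check: 673 · 977 = 657521.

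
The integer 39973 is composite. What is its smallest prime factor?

39973 is odd.
Digit sum 31, not divisible by 3.
Ends in 3: not divisible by 5.
7: 39973 = 7·5710 + 3
11: 39973 = 11·3633 + 10
13: 39973 = 13·3074 + 11
17: 39973 = 17·2351 + 6
19: 39973 = 19·2103 + 16
23: 39973 = 23·1737 + 22
29: 39973 = 29·1378 + 11
31: 39973 = 31·1289 + 14
37: 39973 = 37·1080 + 13
41: 39973 = 41·974 + 39
43: 39973 = 43·929 + 26
47: 39973 = 47·850 + 23
53: 39973 = 53·754 + 11
59: 39973 = 59·677 + 30
61: 39973 = 61·655 + 18
67: 39973 = 67·596 + 41
71: 39973 = 71·563

71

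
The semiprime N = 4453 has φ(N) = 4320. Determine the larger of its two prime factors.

73

φ(n) = (p−1)(q−1) = n − (p+q) + 1, so p + q = 4453 − 4320 + 1 = 134.
p and q are the roots of t² − 134t + 4453 = 0.
Discriminant: 134² − 4·4453 = 17956 − 17812 = 144; √144 = 12.
q = (134 − 12)/2 = 61, p = (134 + 12)/2 = 73.
Check: 61 · 73 = 4453.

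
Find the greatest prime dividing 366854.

97

366854 = 2 · 183427
183427 = 31 · 5917
5917 = 61 · 97
97 is prime.
So 366854 = 2 · 31 · 61 · 97; the largest prime factor is 97.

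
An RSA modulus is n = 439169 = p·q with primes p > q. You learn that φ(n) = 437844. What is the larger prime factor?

φ(n) = (p−1)(q−1) = n − (p+q) + 1, so p + q = 439169 − 437844 + 1 = 1326.
p and q are the roots of t² − 1326t + 439169 = 0.
Discriminant: 1326² − 4·439169 = 1758276 − 1756676 = 1600; √1600 = 40.
q = (1326 − 40)/2 = 643, p = (1326 + 40)/2 = 683.
Check: 643 · 683 = 439169.

683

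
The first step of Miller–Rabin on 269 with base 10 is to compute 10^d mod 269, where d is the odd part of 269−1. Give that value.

187

269 − 1 = 268 = 2^2 · 67, so d = 67.
10^1 ≡ 10 (mod 269)
10^2 ≡ 10^2 = 100 ≡ 100 (mod 269)
10^4 ≡ 100^2 = 10000 ≡ 47 (mod 269)
10^8 ≡ 47^2 = 2209 ≡ 57 (mod 269)
10^16 ≡ 57^2 = 3249 ≡ 21 (mod 269)
10^32 ≡ 21^2 = 441 ≡ 172 (mod 269)
10^64 ≡ 172^2 = 29584 ≡ 263 (mod 269)
67 = 64 + 2 + 1 in binary powers of 2.
So 10^67 ≡ 263 · 100 · 10 ≡ 187 (mod 269).
Squaring chain: 187 → 268; reaches −1, so base 10 does not prove 269 composite.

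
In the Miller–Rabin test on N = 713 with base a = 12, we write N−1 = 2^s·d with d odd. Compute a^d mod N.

633

713 − 1 = 712 = 2^3 · 89, so d = 89.
12^1 ≡ 12 (mod 713)
12^2 ≡ 12^2 = 144 ≡ 144 (mod 713)
12^4 ≡ 144^2 = 20736 ≡ 59 (mod 713)
12^8 ≡ 59^2 = 3481 ≡ 629 (mod 713)
12^16 ≡ 629^2 = 395641 ≡ 639 (mod 713)
12^32 ≡ 639^2 = 408321 ≡ 485 (mod 713)
12^64 ≡ 485^2 = 235225 ≡ 648 (mod 713)
89 = 64 + 16 + 8 + 1 in binary powers of 2.
So 12^89 ≡ 648 · 639 · 629 · 12 ≡ 633 (mod 713).
Squaring chain: 633 → 696 → 289; never reaches −1, so base 12 is a Miller–Rabin witness that 713 is composite.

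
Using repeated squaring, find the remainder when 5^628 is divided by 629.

404

5^1 ≡ 5 (mod 629)
5^2 ≡ 5^2 = 25 ≡ 25 (mod 629)
5^4 ≡ 25^2 = 625 ≡ 625 (mod 629)
5^8 ≡ 625^2 = 390625 ≡ 16 (mod 629)
5^16 ≡ 16^2 = 256 ≡ 256 (mod 629)
5^32 ≡ 256^2 = 65536 ≡ 120 (mod 629)
5^64 ≡ 120^2 = 14400 ≡ 562 (mod 629)
5^128 ≡ 562^2 = 315844 ≡ 86 (mod 629)
5^256 ≡ 86^2 = 7396 ≡ 477 (mod 629)
5^512 ≡ 477^2 = 227529 ≡ 460 (mod 629)
628 = 512 + 64 + 32 + 16 + 4 in binary powers of 2.
So 5^628 ≡ 460 · 562 · 120 · 256 · 625 ≡ 404 (mod 629).
Since 404 ≠ 1, base 5 is a Fermat witness: 629 is composite.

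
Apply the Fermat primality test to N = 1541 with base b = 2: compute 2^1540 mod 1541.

2^1 ≡ 2 (mod 1541)
2^2 ≡ 2^2 = 4 ≡ 4 (mod 1541)
2^4 ≡ 4^2 = 16 ≡ 16 (mod 1541)
2^8 ≡ 16^2 = 256 ≡ 256 (mod 1541)
2^16 ≡ 256^2 = 65536 ≡ 814 (mod 1541)
2^32 ≡ 814^2 = 662596 ≡ 1507 (mod 1541)
2^64 ≡ 1507^2 = 2271049 ≡ 1156 (mod 1541)
2^128 ≡ 1156^2 = 1336336 ≡ 289 (mod 1541)
2^256 ≡ 289^2 = 83521 ≡ 307 (mod 1541)
2^512 ≡ 307^2 = 94249 ≡ 248 (mod 1541)
2^1024 ≡ 248^2 = 61504 ≡ 1405 (mod 1541)
1540 = 1024 + 512 + 4 in binary powers of 2.
So 2^1540 ≡ 1405 · 248 · 16 ≡ 1243 (mod 1541).
Since 1243 ≠ 1, base 2 is a Fermat witness: 1541 is composite.

1243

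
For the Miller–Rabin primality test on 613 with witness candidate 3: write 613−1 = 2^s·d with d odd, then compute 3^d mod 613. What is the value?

613 − 1 = 612 = 2^2 · 153, so d = 153.
3^1 ≡ 3 (mod 613)
3^2 ≡ 3^2 = 9 ≡ 9 (mod 613)
3^4 ≡ 9^2 = 81 ≡ 81 (mod 613)
3^8 ≡ 81^2 = 6561 ≡ 431 (mod 613)
3^16 ≡ 431^2 = 185761 ≡ 22 (mod 613)
3^32 ≡ 22^2 = 484 ≡ 484 (mod 613)
3^64 ≡ 484^2 = 234256 ≡ 90 (mod 613)
3^128 ≡ 90^2 = 8100 ≡ 131 (mod 613)
153 = 128 + 16 + 8 + 1 in binary powers of 2.
So 3^153 ≡ 131 · 22 · 431 · 3 ≡ 612 (mod 613).
Since 3^d ≡ 612 (mod 613), base 3 does not prove 613 composite.

612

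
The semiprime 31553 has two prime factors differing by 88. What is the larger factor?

Since p = q + 88, we have 31553 = q(q + 88), so q² + 88q − 31553 = 0.
Discriminant: 88² + 4·31553 = 7744 + 126212 = 133956; √133956 = 366.
q = (−88 + 366)/2 = 139, and p = q + 88 = 227.
Check: 139 · 227 = 31553.

227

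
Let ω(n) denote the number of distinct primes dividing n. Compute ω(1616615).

1616615 = 5 · 323323
323323 = 7 · 46189
46189 = 11 · 4199
4199 = 13 · 323
323 = 17 · 19
1616615 = 5 · 7 · 11 · 13 · 17 · 19, which has 6 distinct prime factors.

6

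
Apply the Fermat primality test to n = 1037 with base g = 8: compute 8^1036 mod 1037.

8^1 ≡ 8 (mod 1037)
8^2 ≡ 8^2 = 64 ≡ 64 (mod 1037)
8^4 ≡ 64^2 = 4096 ≡ 985 (mod 1037)
8^8 ≡ 985^2 = 970225 ≡ 630 (mod 1037)
8^16 ≡ 630^2 = 396900 ≡ 766 (mod 1037)
8^32 ≡ 766^2 = 586756 ≡ 851 (mod 1037)
8^64 ≡ 851^2 = 724201 ≡ 375 (mod 1037)
8^128 ≡ 375^2 = 140625 ≡ 630 (mod 1037)
8^256 ≡ 630^2 = 396900 ≡ 766 (mod 1037)
8^512 ≡ 766^2 = 586756 ≡ 851 (mod 1037)
8^1024 ≡ 851^2 = 724201 ≡ 375 (mod 1037)
1036 = 1024 + 8 + 4 in binary powers of 2.
So 8^1036 ≡ 375 · 630 · 985 ≡ 339 (mod 1037).
Since 339 ≠ 1, base 8 is a Fermat witness: 1037 is composite.

339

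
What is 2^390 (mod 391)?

2^1 ≡ 2 (mod 391)
2^2 ≡ 2^2 = 4 ≡ 4 (mod 391)
2^4 ≡ 4^2 = 16 ≡ 16 (mod 391)
2^8 ≡ 16^2 = 256 ≡ 256 (mod 391)
2^16 ≡ 256^2 = 65536 ≡ 239 (mod 391)
2^32 ≡ 239^2 = 57121 ≡ 35 (mod 391)
2^64 ≡ 35^2 = 1225 ≡ 52 (mod 391)
2^128 ≡ 52^2 = 2704 ≡ 358 (mod 391)
2^256 ≡ 358^2 = 128164 ≡ 307 (mod 391)
390 = 256 + 128 + 4 + 2 in binary powers of 2.
So 2^390 ≡ 307 · 358 · 16 · 4 ≡ 285 (mod 391).
Since 285 ≠ 1, base 2 is a Fermat witness: 391 is composite.

285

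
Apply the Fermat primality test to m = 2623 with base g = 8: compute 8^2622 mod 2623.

613

8^1 ≡ 8 (mod 2623)
8^2 ≡ 8^2 = 64 ≡ 64 (mod 2623)
8^4 ≡ 64^2 = 4096 ≡ 1473 (mod 2623)
8^8 ≡ 1473^2 = 2169729 ≡ 508 (mod 2623)
8^16 ≡ 508^2 = 258064 ≡ 1010 (mod 2623)
8^32 ≡ 1010^2 = 1020100 ≡ 2376 (mod 2623)
8^64 ≡ 2376^2 = 5645376 ≡ 680 (mod 2623)
8^128 ≡ 680^2 = 462400 ≡ 752 (mod 2623)
8^256 ≡ 752^2 = 565504 ≡ 1559 (mod 2623)
8^512 ≡ 1559^2 = 2430481 ≡ 1583 (mod 2623)
8^1024 ≡ 1583^2 = 2505889 ≡ 924 (mod 2623)
8^2048 ≡ 924^2 = 853776 ≡ 1301 (mod 2623)
2622 = 2048 + 512 + 32 + 16 + 8 + 4 + 2 in binary powers of 2.
So 8^2622 ≡ 1301 · 1583 · 2376 · 1010 · 508 · 1473 · 64 ≡ 613 (mod 2623).
Since 613 ≠ 1, base 8 is a Fermat witness: 2623 is composite.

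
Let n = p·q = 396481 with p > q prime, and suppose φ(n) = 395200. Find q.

521

φ(n) = (p−1)(q−1) = n − (p+q) + 1, so p + q = 396481 − 395200 + 1 = 1282.
p and q are the roots of t² − 1282t + 396481 = 0.
Discriminant: 1282² − 4·396481 = 1643524 − 1585924 = 57600; √57600 = 240.
q = (1282 − 240)/2 = 521, p = (1282 + 240)/2 = 761.
Check: 521 · 761 = 396481.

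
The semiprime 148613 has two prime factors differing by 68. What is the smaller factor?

353

Since p = q + 68, we have 148613 = q(q + 68), so q² + 68q − 148613 = 0.
Discriminant: 68² + 4·148613 = 4624 + 594452 = 599076; √599076 = 774.
q = (−68 + 774)/2 = 353, and p = q + 68 = 421.
Check: 353 · 421 = 148613.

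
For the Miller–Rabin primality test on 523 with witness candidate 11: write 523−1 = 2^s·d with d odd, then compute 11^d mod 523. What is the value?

1

523 − 1 = 522 = 2^1 · 261, so d = 261.
11^1 ≡ 11 (mod 523)
11^2 ≡ 11^2 = 121 ≡ 121 (mod 523)
11^4 ≡ 121^2 = 14641 ≡ 520 (mod 523)
11^8 ≡ 520^2 = 270400 ≡ 9 (mod 523)
11^16 ≡ 9^2 = 81 ≡ 81 (mod 523)
11^32 ≡ 81^2 = 6561 ≡ 285 (mod 523)
11^64 ≡ 285^2 = 81225 ≡ 160 (mod 523)
11^128 ≡ 160^2 = 25600 ≡ 496 (mod 523)
11^256 ≡ 496^2 = 246016 ≡ 206 (mod 523)
261 = 256 + 4 + 1 in binary powers of 2.
So 11^261 ≡ 206 · 520 · 11 ≡ 1 (mod 523).
Since 11^d ≡ 1 (mod 523), base 11 does not prove 523 composite.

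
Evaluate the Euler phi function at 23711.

23400

Factor: 23711 = 131 · 181.
φ(23711) = (131−1) · (181−1) = 130 · 180 = 23400.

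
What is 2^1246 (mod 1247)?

2^1 ≡ 2 (mod 1247)
2^2 ≡ 2^2 = 4 ≡ 4 (mod 1247)
2^4 ≡ 4^2 = 16 ≡ 16 (mod 1247)
2^8 ≡ 16^2 = 256 ≡ 256 (mod 1247)
2^16 ≡ 256^2 = 65536 ≡ 692 (mod 1247)
2^32 ≡ 692^2 = 478864 ≡ 16 (mod 1247)
2^64 ≡ 16^2 = 256 ≡ 256 (mod 1247)
2^128 ≡ 256^2 = 65536 ≡ 692 (mod 1247)
2^256 ≡ 692^2 = 478864 ≡ 16 (mod 1247)
2^512 ≡ 16^2 = 256 ≡ 256 (mod 1247)
2^1024 ≡ 256^2 = 65536 ≡ 692 (mod 1247)
1246 = 1024 + 128 + 64 + 16 + 8 + 4 + 2 in binary powers of 2.
So 2^1246 ≡ 692 · 692 · 256 · 692 · 256 · 16 · 4 ≡ 173 (mod 1247).
Since 173 ≠ 1, base 2 is a Fermat witness: 1247 is composite.

173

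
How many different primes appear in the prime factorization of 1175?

2

1175 = 5^2 · 47
1175 = 5^2 · 47, which has 2 distinct prime factors.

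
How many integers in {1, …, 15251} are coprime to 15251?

Factor: 15251 = 101 · 151.
φ(15251) = (101−1) · (151−1) = 100 · 150 = 15000.

15000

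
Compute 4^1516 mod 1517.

1144

4^1 ≡ 4 (mod 1517)
4^2 ≡ 4^2 = 16 ≡ 16 (mod 1517)
4^4 ≡ 16^2 = 256 ≡ 256 (mod 1517)
4^8 ≡ 256^2 = 65536 ≡ 305 (mod 1517)
4^16 ≡ 305^2 = 93025 ≡ 488 (mod 1517)
4^32 ≡ 488^2 = 238144 ≡ 1492 (mod 1517)
4^64 ≡ 1492^2 = 2226064 ≡ 625 (mod 1517)
4^128 ≡ 625^2 = 390625 ≡ 756 (mod 1517)
4^256 ≡ 756^2 = 571536 ≡ 1144 (mod 1517)
4^512 ≡ 1144^2 = 1308736 ≡ 1082 (mod 1517)
4^1024 ≡ 1082^2 = 1170724 ≡ 1117 (mod 1517)
1516 = 1024 + 256 + 128 + 64 + 32 + 8 + 4 in binary powers of 2.
So 4^1516 ≡ 1117 · 1144 · 756 · 625 · 1492 · 305 · 256 ≡ 1144 (mod 1517).
Since 1144 ≠ 1, base 4 is a Fermat witness: 1517 is composite.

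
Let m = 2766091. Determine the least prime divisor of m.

2766091 is odd.
Digit sum 31, not divisible by 3.
Ends in 1: not divisible by 5.
7: 2766091 = 7·395155 + 6
11: 2766091 = 11·251462 + 9
13: 2766091 = 13·212776 + 3
17: 2766091 = 17·162711 + 4
19: 2766091 = 19·145583 + 14
23: 2766091 = 23·120264 + 19
29: 2766091 = 29·95382 + 13
31: 2766091 = 31·89228 + 23
37: 2766091 = 37·74759 + 8
41: 2766091 = 41·67465 + 26
43: 2766091 = 43·64327 + 30
47: 2766091 = 47·58853

47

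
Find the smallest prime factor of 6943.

6943 is odd.
Digit sum 22, not divisible by 3.
Ends in 3: not divisible by 5.
7: 6943 = 7·991 + 6
11: 6943 = 11·631 + 2
13: 6943 = 13·534 + 1
17: 6943 = 17·408 + 7
19: 6943 = 19·365 + 8
23: 6943 = 23·301 + 20
29: 6943 = 29·239 + 12
31: 6943 = 31·223 + 30
37: 6943 = 37·187 + 24
41: 6943 = 41·169 + 14
43: 6943 = 43·161 + 20
47: 6943 = 47·147 + 34
53: 6943 = 53·131

53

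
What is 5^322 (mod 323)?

263

5^1 ≡ 5 (mod 323)
5^2 ≡ 5^2 = 25 ≡ 25 (mod 323)
5^4 ≡ 25^2 = 625 ≡ 302 (mod 323)
5^8 ≡ 302^2 = 91204 ≡ 118 (mod 323)
5^16 ≡ 118^2 = 13924 ≡ 35 (mod 323)
5^32 ≡ 35^2 = 1225 ≡ 256 (mod 323)
5^64 ≡ 256^2 = 65536 ≡ 290 (mod 323)
5^128 ≡ 290^2 = 84100 ≡ 120 (mod 323)
5^256 ≡ 120^2 = 14400 ≡ 188 (mod 323)
322 = 256 + 64 + 2 in binary powers of 2.
So 5^322 ≡ 188 · 290 · 25 ≡ 263 (mod 323).
Since 263 ≠ 1, base 5 is a Fermat witness: 323 is composite.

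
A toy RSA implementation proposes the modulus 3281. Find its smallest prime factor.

3281 is odd.
Digit sum 14, not divisible by 3.
Ends in 1: not divisible by 5.
7: 3281 = 7·468 + 5
11: 3281 = 11·298 + 3
13: 3281 = 13·252 + 5
17: 3281 = 17·193

17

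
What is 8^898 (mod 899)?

8^1 ≡ 8 (mod 899)
8^2 ≡ 8^2 = 64 ≡ 64 (mod 899)
8^4 ≡ 64^2 = 4096 ≡ 500 (mod 899)
8^8 ≡ 500^2 = 250000 ≡ 78 (mod 899)
8^16 ≡ 78^2 = 6084 ≡ 690 (mod 899)
8^32 ≡ 690^2 = 476100 ≡ 529 (mod 899)
8^64 ≡ 529^2 = 279841 ≡ 252 (mod 899)
8^128 ≡ 252^2 = 63504 ≡ 574 (mod 899)
8^256 ≡ 574^2 = 329476 ≡ 442 (mod 899)
8^512 ≡ 442^2 = 195364 ≡ 281 (mod 899)
898 = 512 + 256 + 128 + 2 in binary powers of 2.
So 8^898 ≡ 281 · 442 · 574 · 64 ≡ 760 (mod 899).
Since 760 ≠ 1, base 8 is a Fermat witness: 899 is composite.

760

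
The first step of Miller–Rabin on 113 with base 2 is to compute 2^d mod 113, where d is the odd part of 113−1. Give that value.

15

113 − 1 = 112 = 2^4 · 7, so d = 7.
2^1 ≡ 2 (mod 113)
2^2 ≡ 2^2 = 4 ≡ 4 (mod 113)
2^4 ≡ 4^2 = 16 ≡ 16 (mod 113)
7 = 4 + 2 + 1 in binary powers of 2.
So 2^7 ≡ 16 · 4 · 2 ≡ 15 (mod 113).
Squaring chain: 15 → 112 → 1 → 1; reaches −1, so base 2 does not prove 113 composite.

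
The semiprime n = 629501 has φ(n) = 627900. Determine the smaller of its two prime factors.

691

φ(n) = (p−1)(q−1) = n − (p+q) + 1, so p + q = 629501 − 627900 + 1 = 1602.
p and q are the roots of t² − 1602t + 629501 = 0.
Discriminant: 1602² − 4·629501 = 2566404 − 2518004 = 48400; √48400 = 220.
q = (1602 − 220)/2 = 691, p = (1602 + 220)/2 = 911.
Check: 691 · 911 = 629501.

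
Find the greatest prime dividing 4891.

73

4891 = 67 · 73
73 is prime.
So 4891 = 67 · 73; the largest prime factor is 73.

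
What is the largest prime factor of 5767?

79

5767 = 73 · 79
79 is prime.
So 5767 = 73 · 79; the largest prime factor is 79.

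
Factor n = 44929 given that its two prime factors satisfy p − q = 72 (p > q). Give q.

179

Since p = q + 72, we have 44929 = q(q + 72), so q² + 72q − 44929 = 0.
Discriminant: 72² + 4·44929 = 5184 + 179716 = 184900; √184900 = 430.
q = (−72 + 430)/2 = 179, and p = q + 72 = 251.
Check: 179 · 251 = 44929.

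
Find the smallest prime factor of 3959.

3959 is odd.
Digit sum 26, not divisible by 3.
Ends in 9: not divisible by 5.
7: 3959 = 7·565 + 4
11: 3959 = 11·359 + 10
13: 3959 = 13·304 + 7
17: 3959 = 17·232 + 15
19: 3959 = 19·208 + 7
23: 3959 = 23·172 + 3
29: 3959 = 29·136 + 15
31: 3959 = 31·127 + 22
37: 3959 = 37·107

37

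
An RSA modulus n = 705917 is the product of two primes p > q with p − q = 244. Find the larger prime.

Since p = q + 244, we have 705917 = q(q + 244), so q² + 244q − 705917 = 0.
Discriminant: 244² + 4·705917 = 59536 + 2823668 = 2883204; √2883204 = 1698.
q = (−244 + 1698)/2 = 727, and p = q + 244 = 971.
Check: 727 · 971 = 705917.

971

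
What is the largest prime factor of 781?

71

781 = 11 · 71
71 is prime.
So 781 = 11 · 71; the largest prime factor is 71.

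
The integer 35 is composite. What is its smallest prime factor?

5

35 is odd.
Digit sum 8, not divisible by 3.
Ends in 5: divisible by 5.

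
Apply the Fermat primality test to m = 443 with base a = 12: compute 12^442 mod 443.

1

12^1 ≡ 12 (mod 443)
12^2 ≡ 12^2 = 144 ≡ 144 (mod 443)
12^4 ≡ 144^2 = 20736 ≡ 358 (mod 443)
12^8 ≡ 358^2 = 128164 ≡ 137 (mod 443)
12^16 ≡ 137^2 = 18769 ≡ 163 (mod 443)
12^32 ≡ 163^2 = 26569 ≡ 432 (mod 443)
12^64 ≡ 432^2 = 186624 ≡ 121 (mod 443)
12^128 ≡ 121^2 = 14641 ≡ 22 (mod 443)
12^256 ≡ 22^2 = 484 ≡ 41 (mod 443)
442 = 256 + 128 + 32 + 16 + 8 + 2 in binary powers of 2.
So 12^442 ≡ 41 · 22 · 432 · 163 · 137 · 144 ≡ 1 (mod 443).
Since the result is 1, base 12 gives no evidence that 443 is composite.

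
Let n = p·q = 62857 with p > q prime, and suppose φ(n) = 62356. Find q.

239

φ(n) = (p−1)(q−1) = n − (p+q) + 1, so p + q = 62857 − 62356 + 1 = 502.
p and q are the roots of t² − 502t + 62857 = 0.
Discriminant: 502² − 4·62857 = 252004 − 251428 = 576; √576 = 24.
q = (502 − 24)/2 = 239, p = (502 + 24)/2 = 263.
Check: 239 · 263 = 62857.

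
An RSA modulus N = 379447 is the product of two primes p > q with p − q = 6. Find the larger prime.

619

Since p = q + 6, we have 379447 = q(q + 6), so q² + 6q − 379447 = 0.
Discriminant: 6² + 4·379447 = 36 + 1517788 = 1517824; √1517824 = 1232.
q = (−6 + 1232)/2 = 613, and p = q + 6 = 619.
Check: 613 · 619 = 379447.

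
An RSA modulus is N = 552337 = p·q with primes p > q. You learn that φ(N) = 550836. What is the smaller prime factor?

643

φ(n) = (p−1)(q−1) = n − (p+q) + 1, so p + q = 552337 − 550836 + 1 = 1502.
p and q are the roots of t² − 1502t + 552337 = 0.
Discriminant: 1502² − 4·552337 = 2256004 − 2209348 = 46656; √46656 = 216.
q = (1502 − 216)/2 = 643, p = (1502 + 216)/2 = 859.
Check: 643 · 859 = 552337.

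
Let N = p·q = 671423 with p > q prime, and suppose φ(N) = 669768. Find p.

947

φ(n) = (p−1)(q−1) = n − (p+q) + 1, so p + q = 671423 − 669768 + 1 = 1656.
p and q are the roots of t² − 1656t + 671423 = 0.
Discriminant: 1656² − 4·671423 = 2742336 − 2685692 = 56644; √56644 = 238.
q = (1656 − 238)/2 = 709, p = (1656 + 238)/2 = 947.
Check: 709 · 947 = 671423.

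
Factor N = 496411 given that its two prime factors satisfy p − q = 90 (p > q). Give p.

Since p = q + 90, we have 496411 = q(q + 90), so q² + 90q − 496411 = 0.
Discriminant: 90² + 4·496411 = 8100 + 1985644 = 1993744; √1993744 = 1412.
q = (−90 + 1412)/2 = 661, and p = q + 90 = 751.
Check: 661 · 751 = 496411.

751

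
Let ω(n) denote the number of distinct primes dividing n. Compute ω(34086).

5

34086 = 2 · 17043
17043 = 3 · 5681
5681 = 13 · 437
437 = 19 · 23
34086 = 2 · 3 · 13 · 19 · 23, which has 5 distinct prime factors.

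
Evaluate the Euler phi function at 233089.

220320

Factor: 233089 = 31 · 73 · 103.
φ(233089) = (31−1) · (73−1) · (103−1) = 30 · 72 · 102 = 220320.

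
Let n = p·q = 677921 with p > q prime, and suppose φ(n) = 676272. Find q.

φ(n) = (p−1)(q−1) = n − (p+q) + 1, so p + q = 677921 − 676272 + 1 = 1650.
p and q are the roots of t² − 1650t + 677921 = 0.
Discriminant: 1650² − 4·677921 = 2722500 − 2711684 = 10816; √10816 = 104.
q = (1650 − 104)/2 = 773, p = (1650 + 104)/2 = 877.
Check: 773 · 877 = 677921.

773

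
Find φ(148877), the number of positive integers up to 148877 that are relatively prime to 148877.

Factor: 148877 = 53^3.
φ(148877) = 53^2·(53−1) = 146068.

146068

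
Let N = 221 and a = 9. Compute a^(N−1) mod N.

9^1 ≡ 9 (mod 221)
9^2 ≡ 9^2 = 81 ≡ 81 (mod 221)
9^4 ≡ 81^2 = 6561 ≡ 152 (mod 221)
9^8 ≡ 152^2 = 23104 ≡ 120 (mod 221)
9^16 ≡ 120^2 = 14400 ≡ 35 (mod 221)
9^32 ≡ 35^2 = 1225 ≡ 120 (mod 221)
9^64 ≡ 120^2 = 14400 ≡ 35 (mod 221)
9^128 ≡ 35^2 = 1225 ≡ 120 (mod 221)
220 = 128 + 64 + 16 + 8 + 4 in binary powers of 2.
So 9^220 ≡ 120 · 35 · 35 · 120 · 152 ≡ 152 (mod 221).
Since 152 ≠ 1, base 9 is a Fermat witness: 221 is composite.

152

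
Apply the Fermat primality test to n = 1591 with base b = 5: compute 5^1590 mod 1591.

5^1 ≡ 5 (mod 1591)
5^2 ≡ 5^2 = 25 ≡ 25 (mod 1591)
5^4 ≡ 25^2 = 625 ≡ 625 (mod 1591)
5^8 ≡ 625^2 = 390625 ≡ 830 (mod 1591)
5^16 ≡ 830^2 = 688900 ≡ 1588 (mod 1591)
5^32 ≡ 1588^2 = 2521744 ≡ 9 (mod 1591)
5^64 ≡ 9^2 = 81 ≡ 81 (mod 1591)
5^128 ≡ 81^2 = 6561 ≡ 197 (mod 1591)
5^256 ≡ 197^2 = 38809 ≡ 625 (mod 1591)
5^512 ≡ 625^2 = 390625 ≡ 830 (mod 1591)
5^1024 ≡ 830^2 = 688900 ≡ 1588 (mod 1591)
1590 = 1024 + 512 + 32 + 16 + 4 + 2 in binary powers of 2.
So 5^1590 ≡ 1588 · 830 · 9 · 1588 · 625 · 25 ≡ 1454 (mod 1591).
Since 1454 ≠ 1, base 5 is a Fermat witness: 1591 is composite.

1454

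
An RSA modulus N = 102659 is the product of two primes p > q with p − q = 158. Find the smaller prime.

251

Since p = q + 158, we have 102659 = q(q + 158), so q² + 158q − 102659 = 0.
Discriminant: 158² + 4·102659 = 24964 + 410636 = 435600; √435600 = 660.
q = (−158 + 660)/2 = 251, and p = q + 158 = 409.
Check: 251 · 409 = 102659.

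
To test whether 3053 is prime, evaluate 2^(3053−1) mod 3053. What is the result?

2968

2^1 ≡ 2 (mod 3053)
2^2 ≡ 2^2 = 4 ≡ 4 (mod 3053)
2^4 ≡ 4^2 = 16 ≡ 16 (mod 3053)
2^8 ≡ 16^2 = 256 ≡ 256 (mod 3053)
2^16 ≡ 256^2 = 65536 ≡ 1423 (mod 3053)
2^32 ≡ 1423^2 = 2024929 ≡ 790 (mod 3053)
2^64 ≡ 790^2 = 624100 ≡ 1288 (mod 3053)
2^128 ≡ 1288^2 = 1658944 ≡ 1165 (mod 3053)
2^256 ≡ 1165^2 = 1357225 ≡ 1693 (mod 3053)
2^512 ≡ 1693^2 = 2866249 ≡ 2535 (mod 3053)
2^1024 ≡ 2535^2 = 6426225 ≡ 2713 (mod 3053)
2^2048 ≡ 2713^2 = 7360369 ≡ 2639 (mod 3053)
3052 = 2048 + 512 + 256 + 128 + 64 + 32 + 8 + 4 in binary powers of 2.
So 2^3052 ≡ 2639 · 2535 · 1693 · 1165 · 1288 · 790 · 256 · 16 ≡ 2968 (mod 3053).
Since 2968 ≠ 1, base 2 is a Fermat witness: 3053 is composite.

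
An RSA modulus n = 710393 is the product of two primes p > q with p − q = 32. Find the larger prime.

859

Since p = q + 32, we have 710393 = q(q + 32), so q² + 32q − 710393 = 0.
Discriminant: 32² + 4·710393 = 1024 + 2841572 = 2842596; √2842596 = 1686.
q = (−32 + 1686)/2 = 827, and p = q + 32 = 859.
Check: 827 · 859 = 710393.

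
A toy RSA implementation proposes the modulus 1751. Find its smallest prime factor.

17

1751 is odd.
Digit sum 14, not divisible by 3.
Ends in 1: not divisible by 5.
7: 1751 = 7·250 + 1
11: 1751 = 11·159 + 2
13: 1751 = 13·134 + 9
17: 1751 = 17·103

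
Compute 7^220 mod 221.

7^1 ≡ 7 (mod 221)
7^2 ≡ 7^2 = 49 ≡ 49 (mod 221)
7^4 ≡ 49^2 = 2401 ≡ 191 (mod 221)
7^8 ≡ 191^2 = 36481 ≡ 16 (mod 221)
7^16 ≡ 16^2 = 256 ≡ 35 (mod 221)
7^32 ≡ 35^2 = 1225 ≡ 120 (mod 221)
7^64 ≡ 120^2 = 14400 ≡ 35 (mod 221)
7^128 ≡ 35^2 = 1225 ≡ 120 (mod 221)
220 = 128 + 64 + 16 + 8 + 4 in binary powers of 2.
So 7^220 ≡ 120 · 35 · 35 · 16 · 191 ≡ 217 (mod 221).
Since 217 ≠ 1, base 7 is a Fermat witness: 221 is composite.

217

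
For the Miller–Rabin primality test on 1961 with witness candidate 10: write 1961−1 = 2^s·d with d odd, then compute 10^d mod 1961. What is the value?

1210

1961 − 1 = 1960 = 2^3 · 245, so d = 245.
10^1 ≡ 10 (mod 1961)
10^2 ≡ 10^2 = 100 ≡ 100 (mod 1961)
10^4 ≡ 100^2 = 10000 ≡ 195 (mod 1961)
10^8 ≡ 195^2 = 38025 ≡ 766 (mod 1961)
10^16 ≡ 766^2 = 586756 ≡ 417 (mod 1961)
10^32 ≡ 417^2 = 173889 ≡ 1321 (mod 1961)
10^64 ≡ 1321^2 = 1745041 ≡ 1712 (mod 1961)
10^128 ≡ 1712^2 = 2930944 ≡ 1210 (mod 1961)
245 = 128 + 64 + 32 + 16 + 4 + 1 in binary powers of 2.
So 10^245 ≡ 1210 · 1712 · 1321 · 417 · 195 · 10 ≡ 1210 (mod 1961).
Squaring chain: 1210 → 1194 → 1950; never reaches −1, so base 10 is a Miller–Rabin witness that 1961 is composite.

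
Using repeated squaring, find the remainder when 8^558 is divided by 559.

8^1 ≡ 8 (mod 559)
8^2 ≡ 8^2 = 64 ≡ 64 (mod 559)
8^4 ≡ 64^2 = 4096 ≡ 183 (mod 559)
8^8 ≡ 183^2 = 33489 ≡ 508 (mod 559)
8^16 ≡ 508^2 = 258064 ≡ 365 (mod 559)
8^32 ≡ 365^2 = 133225 ≡ 183 (mod 559)
8^64 ≡ 183^2 = 33489 ≡ 508 (mod 559)
8^128 ≡ 508^2 = 258064 ≡ 365 (mod 559)
8^256 ≡ 365^2 = 133225 ≡ 183 (mod 559)
8^512 ≡ 183^2 = 33489 ≡ 508 (mod 559)
558 = 512 + 32 + 8 + 4 + 2 in binary powers of 2.
So 8^558 ≡ 508 · 183 · 508 · 183 · 64 ≡ 428 (mod 559).
Since 428 ≠ 1, base 8 is a Fermat witness: 559 is composite.

428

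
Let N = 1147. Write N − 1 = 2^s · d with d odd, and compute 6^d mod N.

154

1147 − 1 = 1146 = 2^1 · 573, so d = 573.
6^1 ≡ 6 (mod 1147)
6^2 ≡ 6^2 = 36 ≡ 36 (mod 1147)
6^4 ≡ 36^2 = 1296 ≡ 149 (mod 1147)
6^8 ≡ 149^2 = 22201 ≡ 408 (mod 1147)
6^16 ≡ 408^2 = 166464 ≡ 149 (mod 1147)
6^32 ≡ 149^2 = 22201 ≡ 408 (mod 1147)
6^64 ≡ 408^2 = 166464 ≡ 149 (mod 1147)
6^128 ≡ 149^2 = 22201 ≡ 408 (mod 1147)
6^256 ≡ 408^2 = 166464 ≡ 149 (mod 1147)
6^512 ≡ 149^2 = 22201 ≡ 408 (mod 1147)
573 = 512 + 32 + 16 + 8 + 4 + 1 in binary powers of 2.
So 6^573 ≡ 408 · 408 · 149 · 408 · 149 · 6 ≡ 154 (mod 1147).
Squaring chain: 154; never reaches −1, so base 6 is a Miller–Rabin witness that 1147 is composite.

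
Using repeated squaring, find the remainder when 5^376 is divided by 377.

5^1 ≡ 5 (mod 377)
5^2 ≡ 5^2 = 25 ≡ 25 (mod 377)
5^4 ≡ 25^2 = 625 ≡ 248 (mod 377)
5^8 ≡ 248^2 = 61504 ≡ 53 (mod 377)
5^16 ≡ 53^2 = 2809 ≡ 170 (mod 377)
5^32 ≡ 170^2 = 28900 ≡ 248 (mod 377)
5^64 ≡ 248^2 = 61504 ≡ 53 (mod 377)
5^128 ≡ 53^2 = 2809 ≡ 170 (mod 377)
5^256 ≡ 170^2 = 28900 ≡ 248 (mod 377)
376 = 256 + 64 + 32 + 16 + 8 in binary powers of 2.
So 5^376 ≡ 248 · 53 · 248 · 170 · 53 ≡ 326 (mod 377).
Since 326 ≠ 1, base 5 is a Fermat witness: 377 is composite.

326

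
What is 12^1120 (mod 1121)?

197

12^1 ≡ 12 (mod 1121)
12^2 ≡ 12^2 = 144 ≡ 144 (mod 1121)
12^4 ≡ 144^2 = 20736 ≡ 558 (mod 1121)
12^8 ≡ 558^2 = 311364 ≡ 847 (mod 1121)
12^16 ≡ 847^2 = 717409 ≡ 1090 (mod 1121)
12^32 ≡ 1090^2 = 1188100 ≡ 961 (mod 1121)
12^64 ≡ 961^2 = 923521 ≡ 938 (mod 1121)
12^128 ≡ 938^2 = 879844 ≡ 980 (mod 1121)
12^256 ≡ 980^2 = 960400 ≡ 824 (mod 1121)
12^512 ≡ 824^2 = 678976 ≡ 771 (mod 1121)
12^1024 ≡ 771^2 = 594441 ≡ 311 (mod 1121)
1120 = 1024 + 64 + 32 in binary powers of 2.
So 12^1120 ≡ 311 · 938 · 961 ≡ 197 (mod 1121).
Since 197 ≠ 1, base 12 is a Fermat witness: 1121 is composite.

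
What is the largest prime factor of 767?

767 = 13 · 59
59 is prime.
So 767 = 13 · 59; the largest prime factor is 59.

59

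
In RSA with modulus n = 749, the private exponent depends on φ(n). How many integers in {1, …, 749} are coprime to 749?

636

Factor: 749 = 7 · 107.
φ(749) = (7−1) · (107−1) = 6 · 106 = 636.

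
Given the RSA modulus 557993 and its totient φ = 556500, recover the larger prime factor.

751

φ(n) = (p−1)(q−1) = n − (p+q) + 1, so p + q = 557993 − 556500 + 1 = 1494.
p and q are the roots of t² − 1494t + 557993 = 0.
Discriminant: 1494² − 4·557993 = 2232036 − 2231972 = 64; √64 = 8.
q = (1494 − 8)/2 = 743, p = (1494 + 8)/2 = 751.
Check: 743 · 751 = 557993.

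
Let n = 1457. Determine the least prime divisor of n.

31

1457 is odd.
Digit sum 17, not divisible by 3.
Ends in 7: not divisible by 5.
7: 1457 = 7·208 + 1
11: 1457 = 11·132 + 5
13: 1457 = 13·112 + 1
17: 1457 = 17·85 + 12
19: 1457 = 19·76 + 13
23: 1457 = 23·63 + 8
29: 1457 = 29·50 + 7
31: 1457 = 31·47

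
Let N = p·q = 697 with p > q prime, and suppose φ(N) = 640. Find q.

17

φ(n) = (p−1)(q−1) = n − (p+q) + 1, so p + q = 697 − 640 + 1 = 58.
p and q are the roots of t² − 58t + 697 = 0.
Discriminant: 58² − 4·697 = 3364 − 2788 = 576; √576 = 24.
q = (58 − 24)/2 = 17, p = (58 + 24)/2 = 41.
Check: 17 · 41 = 697.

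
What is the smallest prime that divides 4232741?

4232741 is odd.
Digit sum 23, not divisible by 3.
Ends in 1: not divisible by 5.
7: 4232741 = 7·604677 + 2
11: 4232741 = 11·384794 + 7
13: 4232741 = 13·325595 + 6
17: 4232741 = 17·248984 + 13
19: 4232741 = 19·222775 + 16
23: 4232741 = 23·184032 + 5
29: 4232741 = 29·145956 + 17
31: 4232741 = 31·136540 + 1
37: 4232741 = 37·114398 + 15
41: 4232741 = 41·103237 + 24
43: 4232741 = 43·98435 + 36
47: 4232741 = 47·90058 + 15
53: 4232741 = 53·79863 + 2
59: 4232741 = 59·71741 + 22
61: 4232741 = 61·69389 + 12
67: 4232741 = 67·63175 + 16
71: 4232741 = 71·59616 + 5
73: 4232741 = 73·57982 + 55
79: 4232741 = 79·53579

79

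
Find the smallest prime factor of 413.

7

413 is odd.
Digit sum 8, not divisible by 3.
Ends in 3: not divisible by 5.
7: 413 = 7·59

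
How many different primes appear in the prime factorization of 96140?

96140 = 2^2 · 24035
24035 = 5 · 4807
4807 = 11 · 437
437 = 19 · 23
96140 = 2^2 · 5 · 11 · 19 · 23, which has 5 distinct prime factors.

5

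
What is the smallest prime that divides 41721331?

41721331 is odd.
Digit sum 22, not divisible by 3.
Ends in 1: not divisible by 5.
7: 41721331 = 7·5960190 + 1
11: 41721331 = 11·3792848 + 3
13: 41721331 = 13·3209333 + 2
17: 41721331 = 17·2454195 + 16
19: 41721331 = 19·2195859 + 10
23: 41721331 = 23·1813970 + 21
29: 41721331 = 29·1438666 + 17
31: 41721331 = 31·1345849 + 12
37: 41721331 = 37·1127603 + 20
41: 41721331 = 41·1017593 + 18
43: 41721331 = 43·970263 + 22
47: 41721331 = 47·887687 + 42
53: 41721331 = 53·787194 + 49
59: 41721331 = 59·707141 + 12
61: 41721331 = 61·683956 + 15
67: 41721331 = 67·622706 + 29
71: 41721331 = 71·587624 + 27
73: 41721331 = 73·571525 + 6
79: 41721331 = 79·528118 + 9
83: 41721331 = 83·502666 + 53
89: 41721331 = 89·468779

89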